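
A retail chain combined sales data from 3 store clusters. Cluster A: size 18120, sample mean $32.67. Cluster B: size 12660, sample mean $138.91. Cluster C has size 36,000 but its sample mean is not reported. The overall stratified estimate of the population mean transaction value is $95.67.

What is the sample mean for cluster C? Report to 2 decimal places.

N = 18120 + 12660 + 36000 = 66780.
Overall total = μ·N = 95.67·66780 = 6388842.6.
Subtract the known strata: 18120·32.67 + 12660·138.91 = 2350581.
Remaining total for cluster C: 6388842.6 − 2350581 = 4038261.6.
Divide by its size: 4038261.6 / 36000 = 112.1739... → 112.17.

112.17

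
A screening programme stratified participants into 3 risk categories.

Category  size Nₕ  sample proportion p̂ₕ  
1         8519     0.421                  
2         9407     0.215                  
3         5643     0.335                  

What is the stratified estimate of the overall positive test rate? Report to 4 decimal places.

N = 8519 + 9407 + 5643 = 23569.
Overall proportion = Σ (Nₕ/N)·p̂ₕ.
Σ Nₕp̂ₕ = 3586.499 + 2022.505 + 1890.405 = 7499.409.
7499.409 / 23569 = 0.318190... → 0.3182.

0.3182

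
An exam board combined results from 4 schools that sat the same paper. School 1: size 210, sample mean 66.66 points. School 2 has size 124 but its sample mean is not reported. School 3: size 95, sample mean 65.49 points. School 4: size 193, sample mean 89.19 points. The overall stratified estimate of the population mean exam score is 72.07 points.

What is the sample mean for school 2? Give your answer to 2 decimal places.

Σ Nₕx̄ₕ = N·μ, so 124·x̄_2 = 622·72.07 − (210·66.66 + 95·65.49 + 193·89.19).
= 44827.54 − 37433.82 = 7393.72.
x̄_2 = 7393.72 / 124 = 59.6268... → 59.63.

59.63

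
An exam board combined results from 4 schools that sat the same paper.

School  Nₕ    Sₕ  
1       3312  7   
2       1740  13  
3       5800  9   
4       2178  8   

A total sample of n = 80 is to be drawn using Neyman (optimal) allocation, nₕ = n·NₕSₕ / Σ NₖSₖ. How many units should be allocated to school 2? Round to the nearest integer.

Σ NₕSₕ = 3312·7 + 1740·13 + 5800·9 + 2178·8 = 115428.
Share for 2: 22620/115428 = 0.19597.
n_2 = 80 × 0.19597 = 15.677... → 16.

16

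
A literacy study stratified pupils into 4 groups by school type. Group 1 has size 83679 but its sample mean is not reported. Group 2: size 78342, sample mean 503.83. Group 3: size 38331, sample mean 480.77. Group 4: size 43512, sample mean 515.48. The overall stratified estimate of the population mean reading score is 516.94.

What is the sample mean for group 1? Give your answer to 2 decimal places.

546.54

N = 83679 + 78342 + 38331 + 43512 = 243864.
Overall total = μ·N = 516.94·243864 = 126063056.16.
Subtract the known strata: 78342·503.83 + 38331·480.77 + 43512·515.48 = 80329010.49.
Remaining total for group 1: 126063056.16 − 80329010.49 = 45734045.67.
Divide by its size: 45734045.67 / 83679 = 546.5415... → 546.54.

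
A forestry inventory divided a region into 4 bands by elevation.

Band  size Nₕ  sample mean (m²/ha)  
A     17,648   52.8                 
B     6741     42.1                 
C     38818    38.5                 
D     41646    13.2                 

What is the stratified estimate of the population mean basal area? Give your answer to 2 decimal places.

31.09

x̄_st = (Σ Nₕx̄ₕ) / (Σ Nₕ) = (17648·52.8 + 6741·42.1 + 38818·38.5 + 41646·13.2) / 104853
= 3259830.7 / 104853 = 31.0895... → 31.09.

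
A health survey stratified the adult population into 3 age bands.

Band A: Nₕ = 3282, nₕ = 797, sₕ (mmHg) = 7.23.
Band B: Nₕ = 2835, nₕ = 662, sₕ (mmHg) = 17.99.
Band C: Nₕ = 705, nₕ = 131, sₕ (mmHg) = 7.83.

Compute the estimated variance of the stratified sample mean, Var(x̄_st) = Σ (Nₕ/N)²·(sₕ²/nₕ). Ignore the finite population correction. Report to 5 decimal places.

0.10461

N = 6822; Wₕ = Nₕ/N.
band A: (3282/6822)²·7.23²/797 = 0.01518001
band B: (2835/6822)²·17.99²/662 = 0.08442810
band C: (705/6822)²·7.83²/131 = 0.00499812
Sum = 0.10460624 → 0.10461.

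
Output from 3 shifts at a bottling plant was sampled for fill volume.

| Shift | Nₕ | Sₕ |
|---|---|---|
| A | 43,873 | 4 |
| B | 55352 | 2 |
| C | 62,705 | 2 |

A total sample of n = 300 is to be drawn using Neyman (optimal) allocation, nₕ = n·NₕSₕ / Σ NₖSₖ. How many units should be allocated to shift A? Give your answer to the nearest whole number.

Σ NₕSₕ = 43873·4 + 55352·2 + 62705·2 = 411606.
Share for A: 175492/411606 = 0.42636.
n_A = 300 × 0.42636 = 127.908... → 128.

128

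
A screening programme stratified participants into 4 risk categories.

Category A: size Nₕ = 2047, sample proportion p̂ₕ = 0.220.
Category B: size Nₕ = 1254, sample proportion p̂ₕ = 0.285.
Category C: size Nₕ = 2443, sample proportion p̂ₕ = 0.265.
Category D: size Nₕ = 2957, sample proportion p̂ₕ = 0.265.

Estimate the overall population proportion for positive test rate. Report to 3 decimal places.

0.257

Wₕ = Nₕ/N with N = 8701: 0.2353, 0.1441, 0.2808, 0.3398.
p̂_st = 0.2353·0.220 + 0.1441·0.285 + 0.2808·0.265 + 0.3398·0.265 ≈ 0.25730... → 0.257.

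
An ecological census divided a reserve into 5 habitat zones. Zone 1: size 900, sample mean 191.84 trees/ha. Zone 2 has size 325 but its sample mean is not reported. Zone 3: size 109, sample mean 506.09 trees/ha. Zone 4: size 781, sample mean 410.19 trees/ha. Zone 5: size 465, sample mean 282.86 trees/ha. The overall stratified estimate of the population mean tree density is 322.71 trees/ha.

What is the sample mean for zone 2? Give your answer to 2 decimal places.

Σ Nₕx̄ₕ = N·μ, so 325·x̄_2 = 2580·322.71 − (900·191.84 + 109·506.09 + 781·410.19 + 465·282.86).
= 832591.8 − 679708.1 = 152883.7.
x̄_2 = 152883.7 / 325 = 470.4114... → 470.41.

470.41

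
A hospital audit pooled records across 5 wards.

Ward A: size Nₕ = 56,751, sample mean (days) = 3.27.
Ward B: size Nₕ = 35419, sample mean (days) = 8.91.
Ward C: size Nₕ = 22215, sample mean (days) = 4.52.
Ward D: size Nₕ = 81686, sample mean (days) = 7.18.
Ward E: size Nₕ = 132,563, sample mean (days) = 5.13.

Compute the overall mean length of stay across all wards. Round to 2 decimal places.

5.68

x̄_st = (Σ Nₕx̄ₕ) / (Σ Nₕ) = (56751·3.27 + 35419·8.91 + 22215·4.52 + 81686·7.18 + 132563·5.13) / 328634
= 1868124.53 / 328634 = 5.6845... → 5.68.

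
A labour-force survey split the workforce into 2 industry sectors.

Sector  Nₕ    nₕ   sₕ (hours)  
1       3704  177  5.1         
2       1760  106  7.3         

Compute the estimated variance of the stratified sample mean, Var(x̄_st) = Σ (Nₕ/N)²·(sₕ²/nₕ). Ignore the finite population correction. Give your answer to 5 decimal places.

N = 5464. Term for each stratum: Wₕ²sₕ²/nₕ.
Var(x̄_st) = 0.06752859 + 0.05216075 = 0.11968933 → 0.11969.

0.11969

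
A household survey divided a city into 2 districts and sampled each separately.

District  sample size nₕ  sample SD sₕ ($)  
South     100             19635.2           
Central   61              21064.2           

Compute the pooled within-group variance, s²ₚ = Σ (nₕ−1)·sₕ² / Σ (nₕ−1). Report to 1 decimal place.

South: (100−1)·19635.2² = 99·385541079.04 = 38168566824.96
Central: (61−1)·21064.2² = 60·443700521.64 = 26622031298.4
Numerator = 64790598123.36; denominator = Σ(nₕ−1) = 159.
s²ₚ = 64790598123.36/159 = 407488038.512... → 407488038.5.

407488038.5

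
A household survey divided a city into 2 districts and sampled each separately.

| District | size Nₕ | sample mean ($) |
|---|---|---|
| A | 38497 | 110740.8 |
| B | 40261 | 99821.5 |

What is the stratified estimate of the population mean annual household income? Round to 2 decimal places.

N = 38497 + 40261 = 78758.
Weight each subgroup mean by Nₕ/N and sum.
Σ Nₕx̄ₕ = 38497·110740.8 + 40261·99821.5 = 4263188577.6 + 4018913411.5 = 8282101989.1.
Divide by N: 8282101989.1 / 78758 = 105158.8663... → 105158.87.

105158.87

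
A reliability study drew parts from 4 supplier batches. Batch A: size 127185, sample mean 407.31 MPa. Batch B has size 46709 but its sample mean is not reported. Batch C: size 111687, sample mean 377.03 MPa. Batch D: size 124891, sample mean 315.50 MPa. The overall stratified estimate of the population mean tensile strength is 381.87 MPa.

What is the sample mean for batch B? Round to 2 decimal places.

501.63

Σ Nₕx̄ₕ = N·μ, so 46709·x̄_B = 410472·381.87 − (127185·407.31 + 111687·377.03 + 124891·315.50).
= 156746942.64 − 133316182.46 = 23430760.18.
x̄_B = 23430760.18 / 46709 = 501.6327... → 501.63.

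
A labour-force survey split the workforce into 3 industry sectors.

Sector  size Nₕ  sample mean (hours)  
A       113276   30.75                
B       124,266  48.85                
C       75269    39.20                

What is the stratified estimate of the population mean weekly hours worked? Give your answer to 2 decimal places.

x̄_st = (Σ Nₕx̄ₕ) / (Σ Nₕ) = (113276·30.75 + 124266·48.85 + 75269·39.20) / 312811
= 12504175.9 / 312811 = 39.9736... → 39.97.

39.97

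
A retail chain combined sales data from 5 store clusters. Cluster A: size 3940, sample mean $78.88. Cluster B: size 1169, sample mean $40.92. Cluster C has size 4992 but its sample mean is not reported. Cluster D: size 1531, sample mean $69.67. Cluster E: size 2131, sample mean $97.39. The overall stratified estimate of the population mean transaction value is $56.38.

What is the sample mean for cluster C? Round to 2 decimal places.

Σ Nₕx̄ₕ = N·μ, so 4992·x̄_C = 13763·56.38 − (3940·78.88 + 1169·40.92 + 1531·69.67 + 2131·97.39).
= 775957.94 − 672825.54 = 103132.4.
x̄_C = 103132.4 / 4992 = 20.6595... → 20.66.

20.66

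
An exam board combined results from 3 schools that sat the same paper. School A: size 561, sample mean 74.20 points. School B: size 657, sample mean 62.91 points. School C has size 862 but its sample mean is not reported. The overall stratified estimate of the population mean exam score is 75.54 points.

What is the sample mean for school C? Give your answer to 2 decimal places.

86.04

Σ Nₕx̄ₕ = N·μ, so 862·x̄_C = 2080·75.54 − (561·74.20 + 657·62.91).
= 157123.2 − 82958.07 = 74165.13.
x̄_C = 74165.13 / 862 = 86.0384... → 86.04.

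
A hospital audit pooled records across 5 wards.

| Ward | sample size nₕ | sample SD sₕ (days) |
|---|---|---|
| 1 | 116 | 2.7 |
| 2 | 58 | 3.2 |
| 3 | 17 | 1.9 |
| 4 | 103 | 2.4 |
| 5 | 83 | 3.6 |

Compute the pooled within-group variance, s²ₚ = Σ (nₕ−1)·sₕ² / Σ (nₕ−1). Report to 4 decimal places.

Degrees of freedom: 115 + 57 + 16 + 102 + 82 = 372.
Σ(nₕ−1)sₕ² = 115·7.29 + 57·10.24 + 16·3.61 + 102·5.76 + 82·12.96 = 3130.03.
s²ₚ = 3130.03 / 372 = 8.414059... → 8.4141.

8.4141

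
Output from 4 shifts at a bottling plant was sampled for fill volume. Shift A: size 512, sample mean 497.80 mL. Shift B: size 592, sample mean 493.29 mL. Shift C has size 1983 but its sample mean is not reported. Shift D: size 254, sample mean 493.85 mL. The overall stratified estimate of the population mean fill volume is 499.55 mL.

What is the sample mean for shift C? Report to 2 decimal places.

Σ Nₕx̄ₕ = N·μ, so 1983·x̄_C = 3341·499.55 − (512·497.80 + 592·493.29 + 254·493.85).
= 1668996.55 − 672339.18 = 996657.37.
x̄_C = 996657.37 / 1983 = 502.6008... → 502.60.

502.60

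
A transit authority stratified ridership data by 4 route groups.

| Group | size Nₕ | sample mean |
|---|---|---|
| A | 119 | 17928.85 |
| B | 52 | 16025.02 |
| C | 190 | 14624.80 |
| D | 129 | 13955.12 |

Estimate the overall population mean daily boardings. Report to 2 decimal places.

15399.50

N = 119 + 52 + 190 + 129 = 490.
Weight each subgroup mean by Nₕ/N and sum.
Σ Nₕx̄ₕ = 119·17928.85 + 52·16025.02 + 190·14624.80 + 129·13955.12 = 2133533.15 + 833301.04 + 2778712 + 1800210.48 = 7545756.67.
Divide by N: 7545756.67 / 490 = 15399.5034... → 15399.50.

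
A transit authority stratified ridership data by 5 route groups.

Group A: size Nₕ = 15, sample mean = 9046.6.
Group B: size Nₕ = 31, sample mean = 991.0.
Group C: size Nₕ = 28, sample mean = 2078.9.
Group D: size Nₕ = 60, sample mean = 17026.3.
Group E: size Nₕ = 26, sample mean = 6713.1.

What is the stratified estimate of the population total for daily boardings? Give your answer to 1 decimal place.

Estimate total by summing Nₕ·x̄ₕ over strata.
15·9046.6 + 31·991.0 + 28·2078.9 + 60·17026.3 + 26·6713.1 = 135699 + 30721 + 58209.2 + 1021578 + 174540.6 = 1420747.8.

1420747.8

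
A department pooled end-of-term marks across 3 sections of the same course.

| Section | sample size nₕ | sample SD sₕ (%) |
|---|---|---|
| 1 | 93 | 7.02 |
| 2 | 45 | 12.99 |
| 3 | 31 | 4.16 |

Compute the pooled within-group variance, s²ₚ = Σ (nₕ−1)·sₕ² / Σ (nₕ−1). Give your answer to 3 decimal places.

Degrees of freedom: 92 + 44 + 30 = 166.
Σ(nₕ−1)sₕ² = 92·49.2804 + 44·168.7401 + 30·17.3056 = 12477.5292.
s²ₚ = 12477.5292 / 166 = 75.16584... → 75.166.

75.166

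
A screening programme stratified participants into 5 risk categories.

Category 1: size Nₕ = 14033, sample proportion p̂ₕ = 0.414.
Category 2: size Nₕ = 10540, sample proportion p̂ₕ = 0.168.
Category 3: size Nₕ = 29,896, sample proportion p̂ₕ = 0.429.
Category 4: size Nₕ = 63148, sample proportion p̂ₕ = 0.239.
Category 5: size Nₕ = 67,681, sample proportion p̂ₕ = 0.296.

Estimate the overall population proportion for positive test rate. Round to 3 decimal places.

N = 14033 + 10540 + 29896 + 63148 + 67681 = 185298.
Overall proportion = Σ (Nₕ/N)·p̂ₕ.
Σ Nₕp̂ₕ = 5809.662 + 1770.72 + 12825.384 + 15092.372 + 20033.576 = 55531.714.
55531.714 / 185298 = 0.29969... → 0.300.

0.300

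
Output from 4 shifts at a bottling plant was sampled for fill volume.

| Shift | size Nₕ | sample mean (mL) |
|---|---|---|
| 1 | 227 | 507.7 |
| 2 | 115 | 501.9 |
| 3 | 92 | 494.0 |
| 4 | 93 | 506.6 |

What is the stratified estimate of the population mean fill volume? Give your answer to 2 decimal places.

N = 527; weights Wₕ = Nₕ/N = (0.4307, 0.2182, 0.1746, 0.1765).
x̄_st = Σ Wₕ·x̄ₕ = 0.4307·507.7 + 0.2182·501.9 + 0.1746·494.0 + 0.1765·506.6 ≈ 503.8486...
→ 503.85.

503.85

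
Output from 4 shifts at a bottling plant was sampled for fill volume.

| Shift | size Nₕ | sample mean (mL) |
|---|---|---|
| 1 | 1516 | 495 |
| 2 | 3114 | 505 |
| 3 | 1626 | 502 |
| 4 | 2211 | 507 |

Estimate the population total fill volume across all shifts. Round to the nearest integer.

4260219

Estimate total by summing Nₕ·x̄ₕ over strata.
1516·495 + 3114·505 + 1626·502 + 2211·507 = 750420 + 1572570 + 816252 + 1120977 = 4260219.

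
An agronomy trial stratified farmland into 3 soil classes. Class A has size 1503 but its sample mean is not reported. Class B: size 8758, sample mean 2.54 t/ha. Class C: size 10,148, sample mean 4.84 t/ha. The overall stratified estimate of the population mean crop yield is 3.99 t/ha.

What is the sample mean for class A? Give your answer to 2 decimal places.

Σ Nₕx̄ₕ = N·μ, so 1503·x̄_A = 20409·3.99 − (8758·2.54 + 10148·4.84).
= 81431.91 − 71361.64 = 10070.27.
x̄_A = 10070.27 / 1503 = 6.7001... → 6.70.

6.70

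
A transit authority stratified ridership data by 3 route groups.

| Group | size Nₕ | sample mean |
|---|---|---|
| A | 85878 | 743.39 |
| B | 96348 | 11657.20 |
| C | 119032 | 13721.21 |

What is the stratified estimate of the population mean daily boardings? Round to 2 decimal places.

9361.58

x̄_st = (Σ Nₕx̄ₕ) / (Σ Nₕ) = (85878·743.39 + 96348·11657.20 + 119032·13721.21) / 301258
= 2820251820.74 / 301258 = 9361.5832... → 9361.58.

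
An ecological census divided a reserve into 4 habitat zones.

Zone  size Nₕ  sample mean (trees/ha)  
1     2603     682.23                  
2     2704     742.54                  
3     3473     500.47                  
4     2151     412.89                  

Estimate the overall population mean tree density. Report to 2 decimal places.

x̄_st = (Σ Nₕx̄ₕ) / (Σ Nₕ) = (2603·682.23 + 2704·742.54 + 3473·500.47 + 2151·412.89) / 10931
= 6409931.55 / 10931 = 586.3994... → 586.40.

586.40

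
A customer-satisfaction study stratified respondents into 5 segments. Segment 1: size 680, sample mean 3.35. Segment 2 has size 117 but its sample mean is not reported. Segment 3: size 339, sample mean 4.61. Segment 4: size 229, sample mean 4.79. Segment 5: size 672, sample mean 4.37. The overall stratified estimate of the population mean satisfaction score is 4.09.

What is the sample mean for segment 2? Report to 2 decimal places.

3.91

Σ Nₕx̄ₕ = N·μ, so 117·x̄_2 = 2037·4.09 − (680·3.35 + 339·4.61 + 229·4.79 + 672·4.37).
= 8331.33 − 7874.34 = 456.99.
x̄_2 = 456.99 / 117 = 3.9059... → 3.91.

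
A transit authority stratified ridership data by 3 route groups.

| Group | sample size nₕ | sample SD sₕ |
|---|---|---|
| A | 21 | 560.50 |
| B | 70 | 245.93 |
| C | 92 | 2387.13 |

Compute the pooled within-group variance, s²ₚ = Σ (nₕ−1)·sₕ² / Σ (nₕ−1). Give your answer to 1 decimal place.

A: (21−1)·560.50² = 20·314160.25 = 6283205
B: (70−1)·245.93² = 69·60481.5649 = 4173227.9781
C: (92−1)·2387.13² = 91·5698389.6369 = 518553456.9579
Numerator = 529009889.936; denominator = Σ(nₕ−1) = 180.
s²ₚ = 529009889.936/180 = 2938943.833... → 2938943.8.

2938943.8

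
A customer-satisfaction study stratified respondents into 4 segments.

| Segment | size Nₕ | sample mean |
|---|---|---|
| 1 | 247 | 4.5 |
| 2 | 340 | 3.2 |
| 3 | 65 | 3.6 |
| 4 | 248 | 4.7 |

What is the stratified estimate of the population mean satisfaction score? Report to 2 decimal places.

4.00

N = 247 + 340 + 65 + 248 = 900.
Overall mean = Σ (Nₕ/N)·x̄ₕ — weight by population share, not a simple average.
Σ Nₕx̄ₕ = 247·4.5 + 340·3.2 + 65·3.6 + 248·4.7 = 1111.5 + 1088 + 234 + 1165.6 = 3599.1.
Divide by N: 3599.1 / 900 = 3.999 → 4.00.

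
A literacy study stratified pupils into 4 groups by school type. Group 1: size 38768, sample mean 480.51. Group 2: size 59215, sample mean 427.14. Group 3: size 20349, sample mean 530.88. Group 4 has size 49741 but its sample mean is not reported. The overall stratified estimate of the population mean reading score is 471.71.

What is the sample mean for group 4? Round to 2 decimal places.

493.70

N = 38768 + 59215 + 20349 + 49741 = 168073.
Overall total = μ·N = 471.71·168073 = 79281714.83.
Subtract the known strata: 38768·480.51 + 59215·427.14 + 20349·530.88 = 54724383.9.
Remaining total for group 4: 79281714.83 − 54724383.9 = 24557330.93.
Divide by its size: 24557330.93 / 49741 = 493.7040... → 493.70.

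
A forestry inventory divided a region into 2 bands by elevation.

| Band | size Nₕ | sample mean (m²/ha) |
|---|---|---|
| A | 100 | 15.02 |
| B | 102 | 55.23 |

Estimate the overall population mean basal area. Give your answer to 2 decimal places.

35.32

N = 100 + 102 = 202.
The stratified mean weights each stratum mean by its population share Nₕ/N.
Σ Nₕx̄ₕ = 100·15.02 + 102·55.23 = 1502 + 5633.46 = 7135.46.
Divide by N: 7135.46 / 202 = 35.3241... → 35.32.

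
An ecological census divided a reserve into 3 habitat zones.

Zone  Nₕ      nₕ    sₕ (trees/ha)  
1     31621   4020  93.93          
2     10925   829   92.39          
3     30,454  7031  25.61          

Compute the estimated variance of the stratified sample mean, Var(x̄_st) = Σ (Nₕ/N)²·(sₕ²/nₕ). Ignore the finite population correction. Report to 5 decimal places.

N = 73000; Wₕ = Nₕ/N.
zone 1: (31621/73000)²·93.93²/4020 = 0.41180164
zone 2: (10925/73000)²·92.39²/829 = 0.23061767
zone 3: (30454/73000)²·25.61²/7031 = 0.01623473
Sum = 0.65865404 → 0.65865.

0.65865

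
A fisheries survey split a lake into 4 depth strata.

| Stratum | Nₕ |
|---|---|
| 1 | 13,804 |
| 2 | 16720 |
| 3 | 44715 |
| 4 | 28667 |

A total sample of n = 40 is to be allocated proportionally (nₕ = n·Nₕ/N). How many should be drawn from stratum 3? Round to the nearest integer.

N = 13804 + 16720 + 44715 + 28667 = 103906.
n_3 = 40·44715/103906 = 17.214... → 17.

17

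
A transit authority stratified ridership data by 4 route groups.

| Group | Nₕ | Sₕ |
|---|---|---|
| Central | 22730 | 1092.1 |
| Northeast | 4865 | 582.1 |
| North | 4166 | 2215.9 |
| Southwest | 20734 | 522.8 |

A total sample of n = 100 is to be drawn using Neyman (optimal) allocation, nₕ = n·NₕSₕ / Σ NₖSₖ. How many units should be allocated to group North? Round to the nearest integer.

Central: NₕSₕ = 22730·1092.1 = 24823433
Northeast: NₕSₕ = 4865·582.1 = 2831916.5
North: NₕSₕ = 4166·2215.9 = 9231439.4
Southwest: NₕSₕ = 20734·522.8 = 10839735.2
Σ NₕSₕ = 47726524.1.
n_North = 100·9231439.4/47726524.1 = 19.342... → 19.

19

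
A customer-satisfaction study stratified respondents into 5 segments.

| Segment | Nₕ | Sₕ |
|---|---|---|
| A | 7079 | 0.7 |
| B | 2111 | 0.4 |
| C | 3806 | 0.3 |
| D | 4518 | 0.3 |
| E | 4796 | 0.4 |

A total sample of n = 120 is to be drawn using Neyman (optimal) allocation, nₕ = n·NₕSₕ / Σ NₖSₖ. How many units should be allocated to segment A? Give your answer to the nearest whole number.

58

A: NₕSₕ = 7079·0.7 = 4955.3
B: NₕSₕ = 2111·0.4 = 844.4
C: NₕSₕ = 3806·0.3 = 1141.8
D: NₕSₕ = 4518·0.3 = 1355.4
E: NₕSₕ = 4796·0.4 = 1918.4
Σ NₕSₕ = 10215.3.
n_A = 120·4955.3/10215.3 = 58.210... → 58.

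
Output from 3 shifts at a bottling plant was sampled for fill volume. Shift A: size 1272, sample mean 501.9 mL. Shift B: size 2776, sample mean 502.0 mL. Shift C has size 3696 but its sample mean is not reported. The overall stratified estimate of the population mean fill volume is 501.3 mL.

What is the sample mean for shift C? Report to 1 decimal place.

N = 1272 + 2776 + 3696 = 7744.
Overall total = μ·N = 501.3·7744 = 3882067.2.
Subtract the known strata: 1272·501.9 + 2776·502.0 = 2031968.8.
Remaining total for shift C: 3882067.2 − 2031968.8 = 1850098.4.
Divide by its size: 1850098.4 / 3696 = 500.568... → 500.6.

500.6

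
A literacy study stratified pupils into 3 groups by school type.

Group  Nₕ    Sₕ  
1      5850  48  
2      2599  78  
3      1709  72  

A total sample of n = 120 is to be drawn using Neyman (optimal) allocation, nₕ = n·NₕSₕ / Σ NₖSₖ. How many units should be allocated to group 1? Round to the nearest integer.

1: NₕSₕ = 5850·48 = 280800
2: NₕSₕ = 2599·78 = 202722
3: NₕSₕ = 1709·72 = 123048
Σ NₕSₕ = 606570.
n_1 = 120·280800/606570 = 55.552... → 56.

56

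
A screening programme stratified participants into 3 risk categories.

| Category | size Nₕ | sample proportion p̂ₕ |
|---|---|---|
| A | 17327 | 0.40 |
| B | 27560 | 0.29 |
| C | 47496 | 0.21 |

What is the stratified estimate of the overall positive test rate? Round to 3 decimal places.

0.270

N = 17327 + 27560 + 47496 = 92383.
Overall proportion = Σ (Nₕ/N)·p̂ₕ.
Σ Nₕp̂ₕ = 6930.8 + 7992.4 + 9974.16 = 24897.36.
24897.36 / 92383 = 0.26950... → 0.270.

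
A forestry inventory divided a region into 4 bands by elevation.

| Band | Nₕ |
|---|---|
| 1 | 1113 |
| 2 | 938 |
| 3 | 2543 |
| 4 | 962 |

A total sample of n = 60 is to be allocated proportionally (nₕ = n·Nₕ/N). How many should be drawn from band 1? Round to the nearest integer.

N = 1113 + 938 + 2543 + 962 = 5556.
n_1 = 60·1113/5556 = 12.019... → 12.

12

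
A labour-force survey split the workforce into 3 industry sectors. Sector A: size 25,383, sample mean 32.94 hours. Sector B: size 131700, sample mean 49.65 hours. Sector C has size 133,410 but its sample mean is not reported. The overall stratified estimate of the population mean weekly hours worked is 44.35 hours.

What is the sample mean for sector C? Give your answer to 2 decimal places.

41.29

Σ Nₕx̄ₕ = N·μ, so 133410·x̄_C = 290493·44.35 − (25383·32.94 + 131700·49.65).
= 12883364.55 − 7375021.02 = 5508343.53.
x̄_C = 5508343.53 / 133410 = 41.2888... → 41.29.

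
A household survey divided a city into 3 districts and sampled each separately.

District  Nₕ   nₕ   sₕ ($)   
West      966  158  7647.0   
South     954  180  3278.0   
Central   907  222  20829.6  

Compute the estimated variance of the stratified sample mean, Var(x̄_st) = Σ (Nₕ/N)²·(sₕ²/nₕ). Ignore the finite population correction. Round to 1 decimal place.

251186.5

N = 2827; Wₕ = Nₕ/N.
district West: (966/2827)²·7647.0²/158 = 43214.3246
district South: (954/2827)²·3278.0²/180 = 6798.1466
district Central: (907/2827)²·20829.6²/222 = 201173.9961
Sum = 251186.4673 → 251186.5.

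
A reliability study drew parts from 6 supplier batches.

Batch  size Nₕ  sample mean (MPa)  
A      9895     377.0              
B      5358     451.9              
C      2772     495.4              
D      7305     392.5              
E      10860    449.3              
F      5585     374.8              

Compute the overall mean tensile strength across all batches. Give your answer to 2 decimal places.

415.67

N = 41775; weights Wₕ = Nₕ/N = (0.2369, 0.1283, 0.0664, 0.1749, 0.2600, 0.1337).
x̄_st = Σ Wₕ·x̄ₕ = 0.2369·377.0 + 0.1283·451.9 + 0.0664·495.4 + 0.1749·392.5 + 0.2600·449.3 + 0.1337·374.8 ≈ 415.6747...
→ 415.67.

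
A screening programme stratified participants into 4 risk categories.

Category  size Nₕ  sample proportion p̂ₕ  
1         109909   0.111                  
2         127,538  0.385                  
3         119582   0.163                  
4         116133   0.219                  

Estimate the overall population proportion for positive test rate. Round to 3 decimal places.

Wₕ = Nₕ/N with N = 473162: 0.2323, 0.2695, 0.2527, 0.2454.
p̂_st = 0.2323·0.111 + 0.2695·0.385 + 0.2527·0.163 + 0.2454·0.219 ≈ 0.22450... → 0.225.

0.225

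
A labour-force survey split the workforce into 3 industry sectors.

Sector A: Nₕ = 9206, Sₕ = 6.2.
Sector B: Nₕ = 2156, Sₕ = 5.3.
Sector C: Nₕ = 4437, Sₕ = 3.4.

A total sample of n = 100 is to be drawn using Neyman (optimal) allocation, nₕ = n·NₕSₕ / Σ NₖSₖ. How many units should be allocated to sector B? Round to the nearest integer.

Σ NₕSₕ = 9206·6.2 + 2156·5.3 + 4437·3.4 = 83589.8.
Share for B: 11426.8/83589.8 = 0.13670.
n_B = 100 × 0.13670 = 13.670... → 14.

14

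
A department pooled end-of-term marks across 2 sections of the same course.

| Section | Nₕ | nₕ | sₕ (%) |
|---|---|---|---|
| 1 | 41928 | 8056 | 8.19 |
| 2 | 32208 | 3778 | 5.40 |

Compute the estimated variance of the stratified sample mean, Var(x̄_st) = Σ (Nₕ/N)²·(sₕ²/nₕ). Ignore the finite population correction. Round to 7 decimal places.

0.0041199

N = 74136. Term for each stratum: Wₕ²sₕ²/nₕ.
Var(x̄_st) = 0.0026631666 + 0.0014567827 = 0.0041199493 → 0.0041199.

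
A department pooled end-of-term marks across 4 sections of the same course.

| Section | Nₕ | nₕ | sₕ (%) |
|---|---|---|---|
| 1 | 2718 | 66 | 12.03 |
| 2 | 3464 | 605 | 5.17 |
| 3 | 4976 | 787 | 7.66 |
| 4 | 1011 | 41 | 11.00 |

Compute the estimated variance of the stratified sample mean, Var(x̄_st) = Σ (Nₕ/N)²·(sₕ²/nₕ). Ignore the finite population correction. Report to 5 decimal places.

0.14581

N = 12169; Wₕ = Nₕ/N.
section 1: (2718/12169)²·12.03²/66 = 0.10938970
section 2: (3464/12169)²·5.17²/605 = 0.00357991
section 3: (4976/12169)²·7.66²/787 = 0.01246619
section 4: (1011/12169)²·11.00²/41 = 0.02037014
Sum = 0.14580594 → 0.14581.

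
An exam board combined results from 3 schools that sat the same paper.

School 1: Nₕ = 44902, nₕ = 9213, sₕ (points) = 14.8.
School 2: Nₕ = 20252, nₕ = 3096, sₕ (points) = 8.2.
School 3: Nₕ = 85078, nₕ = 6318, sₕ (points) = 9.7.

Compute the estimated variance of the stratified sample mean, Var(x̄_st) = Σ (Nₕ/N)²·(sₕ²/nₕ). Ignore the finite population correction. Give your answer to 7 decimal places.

0.0072946

N = 150232; Wₕ = Nₕ/N.
school 1: (44902/150232)²·14.8²/9213 = 0.0021238744
school 2: (20252/150232)²·8.2²/3096 = 0.0003946733
school 3: (85078/150232)²·9.7²/6318 = 0.0047761009
Sum = 0.0072946486 → 0.0072946.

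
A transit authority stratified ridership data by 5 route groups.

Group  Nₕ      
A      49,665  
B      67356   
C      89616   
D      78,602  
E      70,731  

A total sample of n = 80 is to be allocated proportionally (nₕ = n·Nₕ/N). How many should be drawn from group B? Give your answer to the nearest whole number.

Share of group B = 67356/355970 = 0.18922.
Allocate 80 × 0.18922 = 15.137... → 15.

15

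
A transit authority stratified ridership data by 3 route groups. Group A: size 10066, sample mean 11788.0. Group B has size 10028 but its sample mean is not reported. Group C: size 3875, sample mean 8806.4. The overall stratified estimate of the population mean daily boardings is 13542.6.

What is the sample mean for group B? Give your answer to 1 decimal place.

N = 10066 + 10028 + 3875 = 23969.
Overall total = μ·N = 13542.6·23969 = 324602579.4.
Subtract the known strata: 10066·11788.0 + 3875·8806.4 = 152782808.
Remaining total for group B: 324602579.4 − 152782808 = 171819771.4.
Divide by its size: 171819771.4 / 10028 = 17134.002... → 17134.0.

17134.0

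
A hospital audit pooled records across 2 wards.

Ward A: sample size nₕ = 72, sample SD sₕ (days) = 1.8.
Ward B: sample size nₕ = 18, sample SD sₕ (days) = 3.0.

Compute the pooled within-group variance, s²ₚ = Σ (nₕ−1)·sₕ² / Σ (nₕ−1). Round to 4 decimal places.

A: (72−1)·1.8² = 71·3.24 = 230.04
B: (18−1)·3.0² = 17·9 = 153
Numerator = 383.04; denominator = Σ(nₕ−1) = 88.
s²ₚ = 383.04/88 = 4.352727... → 4.3527.

4.3527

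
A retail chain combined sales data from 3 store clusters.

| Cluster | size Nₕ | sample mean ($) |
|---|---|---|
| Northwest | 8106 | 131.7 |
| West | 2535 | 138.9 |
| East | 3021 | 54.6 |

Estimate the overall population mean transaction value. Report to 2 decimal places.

115.99

N = 13662; weights Wₕ = Nₕ/N = (0.5933, 0.1856, 0.2211).
x̄_st = Σ Wₕ·x̄ₕ = 0.5933·131.7 + 0.1856·138.9 + 0.2211·54.6 ≈ 115.9873...
→ 115.99.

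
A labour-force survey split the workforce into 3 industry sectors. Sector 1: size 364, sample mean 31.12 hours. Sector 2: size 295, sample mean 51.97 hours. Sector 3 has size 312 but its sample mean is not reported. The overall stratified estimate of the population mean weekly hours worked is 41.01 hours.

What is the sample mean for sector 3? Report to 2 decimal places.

42.19

Σ Nₕx̄ₕ = N·μ, so 312·x̄_3 = 971·41.01 − (364·31.12 + 295·51.97).
= 39820.71 − 26658.83 = 13161.88.
x̄_3 = 13161.88 / 312 = 42.1855... → 42.19.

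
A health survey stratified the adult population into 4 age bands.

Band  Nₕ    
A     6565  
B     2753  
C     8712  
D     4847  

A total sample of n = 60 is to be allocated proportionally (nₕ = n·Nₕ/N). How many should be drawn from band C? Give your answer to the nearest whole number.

23

Share of band C = 8712/22877 = 0.38082.
Allocate 60 × 0.38082 = 22.849... → 23.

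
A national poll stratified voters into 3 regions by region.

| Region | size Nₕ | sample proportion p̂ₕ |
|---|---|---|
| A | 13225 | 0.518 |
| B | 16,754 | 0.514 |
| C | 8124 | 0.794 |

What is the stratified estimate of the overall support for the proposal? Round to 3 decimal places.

0.575

Wₕ = Nₕ/N with N = 38103: 0.3471, 0.4397, 0.2132.
p̂_st = 0.3471·0.518 + 0.4397·0.514 + 0.2132·0.794 ≈ 0.57509... → 0.575.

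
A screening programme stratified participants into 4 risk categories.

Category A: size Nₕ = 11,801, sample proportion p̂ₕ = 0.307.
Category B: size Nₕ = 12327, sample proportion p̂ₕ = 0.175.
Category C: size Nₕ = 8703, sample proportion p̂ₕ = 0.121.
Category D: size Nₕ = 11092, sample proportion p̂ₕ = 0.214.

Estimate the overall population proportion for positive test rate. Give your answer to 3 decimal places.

0.210

Wₕ = Nₕ/N with N = 43923: 0.2687, 0.2807, 0.1981, 0.2525.
p̂_st = 0.2687·0.307 + 0.2807·0.175 + 0.1981·0.121 + 0.2525·0.214 ≈ 0.20961... → 0.210.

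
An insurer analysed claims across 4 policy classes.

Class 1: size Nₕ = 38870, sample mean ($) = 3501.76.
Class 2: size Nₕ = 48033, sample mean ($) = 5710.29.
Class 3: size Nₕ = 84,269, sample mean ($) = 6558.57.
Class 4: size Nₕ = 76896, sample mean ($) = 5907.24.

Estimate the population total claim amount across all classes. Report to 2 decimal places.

1: 38870·3501.76 = 136113411.2
2: 48033·5710.29 = 274282359.57
3: 84269·6558.57 = 552684135.33
4: 76896·5907.24 = 454243127.04
τ̂ = Σ Nₕx̄ₕ = 1417323033.14.

1417323033.14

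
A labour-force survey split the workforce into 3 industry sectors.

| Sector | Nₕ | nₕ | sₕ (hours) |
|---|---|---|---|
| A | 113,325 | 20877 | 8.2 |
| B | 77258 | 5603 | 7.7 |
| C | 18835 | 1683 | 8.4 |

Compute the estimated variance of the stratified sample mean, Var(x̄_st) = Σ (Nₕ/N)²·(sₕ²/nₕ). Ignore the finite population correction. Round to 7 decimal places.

N = 209418; Wₕ = Nₕ/N.
sector A: (113325/209418)²·8.2²/20877 = 0.0009431550
sector B: (77258/209418)²·7.7²/5603 = 0.0014401898
sector C: (18835/209418)²·8.4²/1683 = 0.0003391390
Sum = 0.0027224837 → 0.0027225.

0.0027225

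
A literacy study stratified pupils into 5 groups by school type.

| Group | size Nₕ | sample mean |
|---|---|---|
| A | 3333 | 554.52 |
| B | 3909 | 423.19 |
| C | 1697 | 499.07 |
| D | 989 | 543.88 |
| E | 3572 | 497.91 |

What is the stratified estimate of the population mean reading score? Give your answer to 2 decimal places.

493.76

N = 3333 + 3909 + 1697 + 989 + 3572 = 13500.
Weight each subgroup mean by Nₕ/N and sum.
Σ Nₕx̄ₕ = 3333·554.52 + 3909·423.19 + 1697·499.07 + 989·543.88 + 3572·497.91 = 1848215.16 + 1654249.71 + 846921.79 + 537897.32 + 1778534.52 = 6665818.5.
Divide by N: 6665818.5 / 13500 = 493.7643... → 493.76.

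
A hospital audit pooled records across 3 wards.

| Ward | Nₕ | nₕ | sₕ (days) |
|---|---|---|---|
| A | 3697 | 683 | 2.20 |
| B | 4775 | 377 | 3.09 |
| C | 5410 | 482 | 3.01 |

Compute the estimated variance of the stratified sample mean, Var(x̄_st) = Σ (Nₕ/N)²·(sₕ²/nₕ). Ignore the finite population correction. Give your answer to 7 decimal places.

0.0063539

N = 13882; Wₕ = Nₕ/N.
ward A: (3697/13882)²·2.20²/683 = 0.0005025965
ward B: (4775/13882)²·3.09²/377 = 0.0029965276
ward C: (5410/13882)²·3.01²/482 = 0.0028548047
Sum = 0.0063539288 → 0.0063539.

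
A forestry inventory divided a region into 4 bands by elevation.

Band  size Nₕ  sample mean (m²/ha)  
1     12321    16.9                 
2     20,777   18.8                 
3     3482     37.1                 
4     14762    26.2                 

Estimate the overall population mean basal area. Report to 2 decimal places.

x̄_st = (Σ Nₕx̄ₕ) / (Σ Nₕ) = (12321·16.9 + 20777·18.8 + 3482·37.1 + 14762·26.2) / 51342
= 1114779.1 / 51342 = 21.7128... → 21.71.

21.71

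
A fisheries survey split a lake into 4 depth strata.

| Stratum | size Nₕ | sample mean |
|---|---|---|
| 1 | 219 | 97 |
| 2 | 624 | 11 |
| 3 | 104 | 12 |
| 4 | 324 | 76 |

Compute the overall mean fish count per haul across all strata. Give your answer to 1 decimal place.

42.5

N = 219 + 624 + 104 + 324 = 1271.
Overall mean = Σ (Nₕ/N)·x̄ₕ — weight by population share, not a simple average.
Σ Nₕx̄ₕ = 219·97 + 624·11 + 104·12 + 324·76 = 21243 + 6864 + 1248 + 24624 = 53979.
Divide by N: 53979 / 1271 = 42.470... → 42.5.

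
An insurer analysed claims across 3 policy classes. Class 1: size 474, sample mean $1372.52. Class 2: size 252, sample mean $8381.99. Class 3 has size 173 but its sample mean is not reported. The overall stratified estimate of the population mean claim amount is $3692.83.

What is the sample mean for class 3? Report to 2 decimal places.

N = 474 + 252 + 173 = 899.
Overall total = μ·N = 3692.83·899 = 3319854.17.
Subtract the known strata: 474·1372.52 + 252·8381.99 = 2762835.96.
Remaining total for class 3: 3319854.17 − 2762835.96 = 557018.21.
Divide by its size: 557018.21 / 173 = 3219.7584... → 3219.76.

3219.76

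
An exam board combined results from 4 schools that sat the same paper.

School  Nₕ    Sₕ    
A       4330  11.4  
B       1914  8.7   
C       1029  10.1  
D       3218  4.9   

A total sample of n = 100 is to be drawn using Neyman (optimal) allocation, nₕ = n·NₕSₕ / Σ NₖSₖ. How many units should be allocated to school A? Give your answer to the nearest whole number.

A: NₕSₕ = 4330·11.4 = 49362
B: NₕSₕ = 1914·8.7 = 16651.8
C: NₕSₕ = 1029·10.1 = 10392.9
D: NₕSₕ = 3218·4.9 = 15768.2
Σ NₕSₕ = 92174.9.
n_A = 100·49362/92174.9 = 53.553... → 54.

54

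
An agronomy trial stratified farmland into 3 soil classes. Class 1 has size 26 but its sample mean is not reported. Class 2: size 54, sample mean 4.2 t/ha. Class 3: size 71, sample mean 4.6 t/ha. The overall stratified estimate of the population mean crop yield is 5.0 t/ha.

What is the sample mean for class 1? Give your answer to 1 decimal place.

7.8

N = 26 + 54 + 71 = 151.
Overall total = μ·N = 5.0·151 = 755.
Subtract the known strata: 54·4.2 + 71·4.6 = 553.4.
Remaining total for class 1: 755 − 553.4 = 201.6.
Divide by its size: 201.6 / 26 = 7.754... → 7.8.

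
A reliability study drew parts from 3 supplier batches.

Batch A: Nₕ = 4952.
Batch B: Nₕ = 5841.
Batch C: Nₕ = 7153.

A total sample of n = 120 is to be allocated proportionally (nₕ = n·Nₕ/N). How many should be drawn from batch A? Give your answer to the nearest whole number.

N = 4952 + 5841 + 7153 = 17946.
n_A = 120·4952/17946 = 33.113... → 33.

33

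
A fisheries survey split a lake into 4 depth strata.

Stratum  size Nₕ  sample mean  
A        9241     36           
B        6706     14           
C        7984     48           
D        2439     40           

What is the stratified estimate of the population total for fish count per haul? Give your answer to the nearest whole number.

907352

Estimate total by summing Nₕ·x̄ₕ over strata.
9241·36 + 6706·14 + 7984·48 + 2439·40 = 332676 + 93884 + 383232 + 97560 = 907352.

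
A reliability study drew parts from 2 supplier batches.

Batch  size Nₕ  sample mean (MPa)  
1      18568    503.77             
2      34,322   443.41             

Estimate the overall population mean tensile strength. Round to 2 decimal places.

N = 52890; weights Wₕ = Nₕ/N = (0.3511, 0.6489).
x̄_st = Σ Wₕ·x̄ₕ = 0.3511·503.77 + 0.6489·443.41 ≈ 464.6005...
→ 464.60.

464.60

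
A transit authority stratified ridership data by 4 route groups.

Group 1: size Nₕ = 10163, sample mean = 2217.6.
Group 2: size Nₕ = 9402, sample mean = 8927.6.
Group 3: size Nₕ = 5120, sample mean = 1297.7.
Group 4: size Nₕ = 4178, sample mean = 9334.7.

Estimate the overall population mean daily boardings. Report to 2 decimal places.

N = 28863; weights Wₕ = Nₕ/N = (0.3521, 0.3257, 0.1774, 0.1448).
x̄_st = Σ Wₕ·x̄ₕ = 0.3521·2217.6 + 0.3257·8927.6 + 0.1774·1297.7 + 0.1448·9334.7 ≈ 5270.3934...
→ 5270.39.

5270.39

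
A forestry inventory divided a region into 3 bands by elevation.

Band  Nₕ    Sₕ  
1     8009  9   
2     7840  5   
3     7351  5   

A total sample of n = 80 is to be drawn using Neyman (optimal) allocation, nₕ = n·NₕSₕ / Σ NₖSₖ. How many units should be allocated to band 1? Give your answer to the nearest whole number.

Σ NₕSₕ = 8009·9 + 7840·5 + 7351·5 = 148036.
Share for 1: 72081/148036 = 0.48692.
n_1 = 80 × 0.48692 = 38.953... → 39.

39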